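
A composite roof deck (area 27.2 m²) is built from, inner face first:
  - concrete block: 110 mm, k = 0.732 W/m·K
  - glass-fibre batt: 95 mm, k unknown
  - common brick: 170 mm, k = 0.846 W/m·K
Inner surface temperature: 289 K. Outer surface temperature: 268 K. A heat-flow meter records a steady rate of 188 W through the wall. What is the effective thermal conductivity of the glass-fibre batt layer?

k ≈ 0.0354 W/(m·K)

Series thermal resistances:
R_concrete block = L/(kA) = 0.11/(0.732×27.2) = 0.005525 K/W
R_common brick = L/(kA) = 0.17/(0.846×27.2) = 0.007388 K/W
Sum of known resistances R_other = 0.01291 K/W
Total R = ΔT/Q = 21/188 = 0.1117 K/W
R_glass-fibre batt = R_total − R_other = 0.09879 K/W
k = L/(R·A) = 0.095/(0.09879×27.2)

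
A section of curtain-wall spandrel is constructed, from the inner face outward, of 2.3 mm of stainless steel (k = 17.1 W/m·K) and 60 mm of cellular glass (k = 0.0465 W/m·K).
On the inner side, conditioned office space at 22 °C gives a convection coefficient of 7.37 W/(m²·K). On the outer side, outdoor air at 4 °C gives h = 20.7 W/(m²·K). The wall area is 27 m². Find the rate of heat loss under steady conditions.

Q ≈ 330 W

Treating each layer as a thermal resistance in series:
R_inner film = 1/(h_i·A) = 1/(7.37×27) = 0.005025 K/W
R_stainless steel = L/(kA) = 0.0023/(17.1×27) = 4.982×10^-6 K/W
R_cellular glass = L/(kA) = 0.06/(0.0465×27) = 0.04779 K/W
R_outer film = 1/(h_o·A) = 1/(20.7×27) = 0.001789 K/W
R_total = 0.05461 K/W
Q = ΔT / R_total = 18 / 0.05461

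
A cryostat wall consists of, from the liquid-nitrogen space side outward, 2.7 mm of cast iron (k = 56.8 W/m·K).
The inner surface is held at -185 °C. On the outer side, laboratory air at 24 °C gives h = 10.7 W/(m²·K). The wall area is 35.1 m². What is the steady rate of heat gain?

Thermal resistances in series:
R_cast iron = L/(kA) = 0.0027/(56.8×35.1) = 1.354×10^-6 K/W
R_outer film = 1/(h_o·A) = 1/(10.7×35.1) = 0.002663 K/W
R_total = 0.002664 K/W
Q = ΔT / R_total = 209 / 0.002664

Q ≈ 78500 W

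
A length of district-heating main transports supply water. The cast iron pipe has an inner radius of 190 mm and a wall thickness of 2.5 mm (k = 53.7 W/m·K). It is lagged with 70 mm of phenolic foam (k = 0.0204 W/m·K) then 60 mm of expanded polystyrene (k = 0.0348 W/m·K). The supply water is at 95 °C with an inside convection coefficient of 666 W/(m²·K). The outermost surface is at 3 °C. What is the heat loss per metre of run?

Per-layer cylindrical resistances, series-summed:
R_inner film = 1/(h_i·2πr₁L) = 1/(666×2π×0.19×1) = 0.001258 K/W
R_cast iron pipe wall = ln(192.5/190)/(2π×53.7×1) = 3.874×10^-5 K/W
R_phenolic foam = ln(262.5/192.5)/(2π×0.0204×1) = 2.42 K/W
R_expanded polystyrene = ln(322.5/262.5)/(2π×0.0348×1) = 0.9414 K/W
R_total = 3.362 K/W
Q = ΔT/R_total = 92/3.362

q′ ≈ 27.4 W/m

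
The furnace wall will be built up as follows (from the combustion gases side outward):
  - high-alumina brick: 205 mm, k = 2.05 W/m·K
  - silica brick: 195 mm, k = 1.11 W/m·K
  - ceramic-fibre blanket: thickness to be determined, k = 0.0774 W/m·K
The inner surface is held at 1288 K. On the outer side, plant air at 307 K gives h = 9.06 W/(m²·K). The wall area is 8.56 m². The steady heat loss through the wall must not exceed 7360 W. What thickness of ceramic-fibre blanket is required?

Using the resistance-network approach (series):
R_high-alumina brick = L/(kA) = 0.205/(2.05×8.56) = 0.01168 K/W
R_silica brick = L/(kA) = 0.195/(1.11×8.56) = 0.02052 K/W
R_outer film = 1/(h_o·A) = 1/(9.06×8.56) = 0.01289 K/W
Sum of the known resistances R_other = 0.0451 K/W
Required total resistance R_tot = ΔT/Q_allow = 981/7360 = 0.1333 K/W
R_ceramic-fibre blanket = R_tot − R_other = 0.08819 K/W
L = R·k·A = 0.08819×0.0774×8.56

L ≈ 58.4 mm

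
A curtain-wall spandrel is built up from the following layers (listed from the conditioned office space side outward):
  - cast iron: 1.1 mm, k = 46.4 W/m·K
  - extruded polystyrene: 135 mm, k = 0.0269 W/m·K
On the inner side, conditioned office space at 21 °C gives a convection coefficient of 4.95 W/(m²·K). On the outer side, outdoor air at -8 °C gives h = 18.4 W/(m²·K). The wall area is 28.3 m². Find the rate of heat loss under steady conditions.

Treating each layer as a thermal resistance in series:
R_inner film = 1/(h_i·A) = 1/(4.95×28.3) = 0.007139 K/W
R_cast iron = L/(kA) = 0.0011/(46.4×28.3) = 8.377×10^-7 K/W
R_extruded polystyrene = L/(kA) = 0.135/(0.0269×28.3) = 0.1773 K/W
R_outer film = 1/(h_o·A) = 1/(18.4×28.3) = 0.00192 K/W
R_total = 0.1864 K/W
Q = ΔT / R_total = 29 / 0.1864

Q ≈ 156 W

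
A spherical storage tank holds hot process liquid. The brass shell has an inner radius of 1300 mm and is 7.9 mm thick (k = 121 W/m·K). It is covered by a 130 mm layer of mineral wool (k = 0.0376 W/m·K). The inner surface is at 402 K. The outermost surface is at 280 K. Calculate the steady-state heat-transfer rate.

Spherical conduction: R = (1/r_in − 1/r_out)/(4πk) per layer; series-sum.
R_brass shell = (1/1.3 − 1/1.3079)/(4π×121) = 3.056×10^-6 K/W
R_mineral wool = (1/1.3079 − 1/1.4379)/(4π×0.0376) = 0.1463 K/W
R_total = 0.1463 K/W
Q = ΔT/R_total = 122/0.1463

Q ≈ 834 W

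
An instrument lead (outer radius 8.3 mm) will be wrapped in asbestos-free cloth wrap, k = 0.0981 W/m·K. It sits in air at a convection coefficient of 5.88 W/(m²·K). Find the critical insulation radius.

For a cylinder r_cr = k/h = 0.0981/5.88
r_cr = 16.7 mm; since the bare radius (8.3 mm) is below r_cr, adding a thin layer of insulation will *increase* heat loss.

r_cr ≈ 16.7 mm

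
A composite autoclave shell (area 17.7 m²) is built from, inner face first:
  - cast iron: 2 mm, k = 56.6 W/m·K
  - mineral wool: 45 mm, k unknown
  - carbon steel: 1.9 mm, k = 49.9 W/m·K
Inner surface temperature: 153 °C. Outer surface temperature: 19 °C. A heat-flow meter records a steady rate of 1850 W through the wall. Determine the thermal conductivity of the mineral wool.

k ≈ 0.0351 W/(m·K)

Thermal resistances in series:
R_cast iron = L/(kA) = 0.002/(56.6×17.7) = 1.996×10^-6 K/W
R_carbon steel = L/(kA) = 0.0019/(49.9×17.7) = 2.151×10^-6 K/W
Sum of known resistances R_other = 4.148×10^-6 K/W
Total R = ΔT/Q = 134/1850 = 0.07243 K/W
R_mineral wool = R_total − R_other = 0.07243 K/W
k = L/(R·A) = 0.045/(0.07243×17.7)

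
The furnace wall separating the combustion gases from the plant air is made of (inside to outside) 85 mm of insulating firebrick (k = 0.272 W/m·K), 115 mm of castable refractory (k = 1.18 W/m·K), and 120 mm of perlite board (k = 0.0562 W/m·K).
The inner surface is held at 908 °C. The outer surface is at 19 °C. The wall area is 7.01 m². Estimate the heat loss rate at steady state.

Q ≈ 2450 W

Series thermal resistances:
R_insulating firebrick = L/(kA) = 0.085/(0.272×7.01) = 0.04458 K/W
R_castable refractory = L/(kA) = 0.115/(1.18×7.01) = 0.0139 K/W
R_perlite board = L/(kA) = 0.12/(0.0562×7.01) = 0.3046 K/W
R_total = 0.3631 K/W
Q = ΔT / R_total = 889 / 0.3631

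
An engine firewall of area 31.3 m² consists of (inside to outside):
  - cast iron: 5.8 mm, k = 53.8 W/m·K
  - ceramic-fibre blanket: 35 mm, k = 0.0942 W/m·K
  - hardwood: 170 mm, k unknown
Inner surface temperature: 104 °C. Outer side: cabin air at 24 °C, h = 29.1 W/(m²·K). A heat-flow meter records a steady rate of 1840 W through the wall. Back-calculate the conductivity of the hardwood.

k ≈ 0.178 W/(m·K)

Thermal resistances in series:
R_cast iron = L/(kA) = 0.0058/(53.8×31.3) = 3.444×10^-6 K/W
R_ceramic-fibre blanket = L/(kA) = 0.035/(0.0942×31.3) = 0.01187 K/W
R_outer film = 1/(h_o·A) = 1/(29.1×31.3) = 0.001098 K/W
Sum of known resistances R_other = 0.01297 K/W
Total R = ΔT/Q = 80/1840 = 0.04348 K/W
R_hardwood = R_total − R_other = 0.03051 K/W
k = L/(R·A) = 0.17/(0.03051×31.3)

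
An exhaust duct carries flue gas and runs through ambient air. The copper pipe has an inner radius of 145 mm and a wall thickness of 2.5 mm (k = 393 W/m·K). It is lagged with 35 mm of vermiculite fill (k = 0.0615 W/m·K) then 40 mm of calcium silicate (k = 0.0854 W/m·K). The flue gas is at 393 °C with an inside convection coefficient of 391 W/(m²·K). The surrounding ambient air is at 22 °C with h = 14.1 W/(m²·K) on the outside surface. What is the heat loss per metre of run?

Treating each annulus and film as a series resistance:
R_inner film = 1/(h_i·2πr₁L) = 1/(391×2π×0.145×1) = 0.002807 K/W
R_copper pipe wall = ln(147.5/145)/(2π×393×1) = 6.923×10^-6 K/W
R_vermiculite fill = ln(182.5/147.5)/(2π×0.0615×1) = 0.551 K/W
R_calcium silicate = ln(222.5/182.5)/(2π×0.0854×1) = 0.3693 K/W
R_outer film = 1/(h_o·2πr_oL) = 1/(14.1×2π×0.2225×1) = 0.05073 K/W
R_total = 0.9739 K/W
Q = ΔT/R_total = 371/0.9739

q′ ≈ 381 W/m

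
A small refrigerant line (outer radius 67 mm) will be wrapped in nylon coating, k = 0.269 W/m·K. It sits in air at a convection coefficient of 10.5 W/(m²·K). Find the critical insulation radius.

For a cylinder r_cr = k/h = 0.269/10.5
r_cr = 25.6 mm; since the bare radius (67 mm) is above r_cr, any added insulation will reduce heat loss.

r_cr ≈ 25.6 mm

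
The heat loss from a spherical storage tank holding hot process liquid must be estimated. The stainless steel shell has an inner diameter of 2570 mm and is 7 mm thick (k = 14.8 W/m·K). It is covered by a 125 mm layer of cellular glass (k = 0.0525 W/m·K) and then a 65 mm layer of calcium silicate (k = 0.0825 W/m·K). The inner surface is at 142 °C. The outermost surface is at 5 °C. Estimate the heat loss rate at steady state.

Spherical conduction: R = (1/r_in − 1/r_out)/(4πk) per layer; series-sum.
R_stainless steel shell = (1/1.285 − 1/1.292)/(4π×14.8) = 2.267×10^-5 K/W
R_cellular glass = (1/1.292 − 1/1.417)/(4π×0.0525) = 0.1035 K/W
R_calcium silicate = (1/1.417 − 1/1.482)/(4π×0.0825) = 0.02986 K/W
R_total = 0.1334 K/W
Q = ΔT/R_total = 137/0.1334

Q ≈ 1030 W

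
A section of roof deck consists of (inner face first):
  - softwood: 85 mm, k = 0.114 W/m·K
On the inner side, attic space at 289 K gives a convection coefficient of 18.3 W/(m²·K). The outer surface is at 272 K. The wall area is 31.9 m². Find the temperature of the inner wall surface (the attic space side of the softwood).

Treating each layer as a thermal resistance in series:
R_inner film = 1/(h_i·A) = 1/(18.3×31.9) = 0.001713 K/W
R_softwood = L/(kA) = 0.085/(0.114×31.9) = 0.02337 K/W
R_total = 0.02509 K/W;  Q = ΔT/R_total = 17/0.02509 = 677.7 W
T_interface = T_inner − Q·ΣR(inner→interface) = 289 − 678×0.001713

T ≈ 288 K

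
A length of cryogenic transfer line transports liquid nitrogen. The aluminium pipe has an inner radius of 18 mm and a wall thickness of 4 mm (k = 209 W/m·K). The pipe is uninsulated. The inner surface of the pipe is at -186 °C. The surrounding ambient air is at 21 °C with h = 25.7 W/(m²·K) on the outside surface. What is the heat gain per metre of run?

Per-layer cylindrical resistances, series-summed:
R_aluminium pipe wall = ln(22/18)/(2π×209×1) = 1.528×10^-4 K/W
R_outer film = 1/(h_o·2πr_oL) = 1/(25.7×2π×0.022×1) = 0.2815 K/W
R_total = 0.2816 K/W
Q = ΔT/R_total = 207/0.2816

q′ ≈ 735 W/m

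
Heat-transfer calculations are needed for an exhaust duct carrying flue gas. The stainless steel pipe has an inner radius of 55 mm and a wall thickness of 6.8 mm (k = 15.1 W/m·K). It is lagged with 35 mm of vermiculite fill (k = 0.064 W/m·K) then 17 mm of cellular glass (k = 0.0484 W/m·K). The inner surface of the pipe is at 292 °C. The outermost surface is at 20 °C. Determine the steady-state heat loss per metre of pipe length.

q′ ≈ 165 W/m

Cylindrical conduction, so R = ln(r₂/r₁)/(2πkL) per layer, in series:
R_stainless steel pipe wall = ln(61.8/55)/(2π×15.1×1) = 0.001229 K/W
R_vermiculite fill = ln(96.8/61.8)/(2π×0.064×1) = 1.116 K/W
R_cellular glass = ln(113.8/96.8)/(2π×0.0484×1) = 0.532 K/W
R_total = 1.649 K/W
Q = ΔT/R_total = 272/1.649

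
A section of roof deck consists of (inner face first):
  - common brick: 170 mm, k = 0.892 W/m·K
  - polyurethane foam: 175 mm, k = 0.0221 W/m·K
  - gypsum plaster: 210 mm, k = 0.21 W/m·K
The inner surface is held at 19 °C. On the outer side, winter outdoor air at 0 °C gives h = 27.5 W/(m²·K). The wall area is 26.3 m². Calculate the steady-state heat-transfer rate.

Using the resistance-network approach (series):
R_common brick = L/(kA) = 0.17/(0.892×26.3) = 0.007247 K/W
R_polyurethane foam = L/(kA) = 0.175/(0.0221×26.3) = 0.3011 K/W
R_gypsum plaster = L/(kA) = 0.21/(0.21×26.3) = 0.03802 K/W
R_outer film = 1/(h_o·A) = 1/(27.5×26.3) = 0.001383 K/W
R_total = 0.3477 K/W
Q = ΔT / R_total = 19 / 0.3477

Q ≈ 54.6 W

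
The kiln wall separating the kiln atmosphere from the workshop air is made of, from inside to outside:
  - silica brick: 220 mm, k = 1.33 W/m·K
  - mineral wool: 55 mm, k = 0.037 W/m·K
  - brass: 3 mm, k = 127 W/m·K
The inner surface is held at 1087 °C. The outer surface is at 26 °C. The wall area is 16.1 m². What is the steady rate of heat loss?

Q ≈ 10300 W

Treating each layer as a thermal resistance in series:
R_silica brick = L/(kA) = 0.22/(1.33×16.1) = 0.01027 K/W
R_mineral wool = L/(kA) = 0.055/(0.037×16.1) = 0.09233 K/W
R_brass = L/(kA) = 0.003/(127×16.1) = 1.467×10^-6 K/W
R_total = 0.1026 K/W
Q = ΔT / R_total = 1061 / 0.1026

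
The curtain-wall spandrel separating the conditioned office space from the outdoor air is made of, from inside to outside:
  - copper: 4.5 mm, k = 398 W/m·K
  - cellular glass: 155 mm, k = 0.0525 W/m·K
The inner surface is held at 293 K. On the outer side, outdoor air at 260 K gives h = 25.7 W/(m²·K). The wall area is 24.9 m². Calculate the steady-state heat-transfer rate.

Q ≈ 275 W

Model the wall as resistances in series:
R_copper = L/(kA) = 0.0045/(398×24.9) = 4.541×10^-7 K/W
R_cellular glass = L/(kA) = 0.155/(0.0525×24.9) = 0.1186 K/W
R_outer film = 1/(h_o·A) = 1/(25.7×24.9) = 0.001563 K/W
R_total = 0.1201 K/W
Q = ΔT / R_total = 33 / 0.1201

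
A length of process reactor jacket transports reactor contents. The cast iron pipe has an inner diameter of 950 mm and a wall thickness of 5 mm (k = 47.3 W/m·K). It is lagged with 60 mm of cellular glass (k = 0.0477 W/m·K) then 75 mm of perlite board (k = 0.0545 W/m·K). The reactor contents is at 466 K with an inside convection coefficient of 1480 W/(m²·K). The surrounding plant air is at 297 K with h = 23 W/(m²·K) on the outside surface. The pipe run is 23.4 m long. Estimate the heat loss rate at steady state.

Q ≈ 5040 W

Cylindrical conduction, so R = ln(r₂/r₁)/(2πkL) per layer, in series:
R_inner film = 1/(h_i·2πr₁L) = 1/(1480×2π×0.475×23.4) = 9.675×10^-6 K/W
R_cast iron pipe wall = ln(480/475)/(2π×47.3×23.4) = 1.506×10^-6 K/W
R_cellular glass = ln(540/480)/(2π×0.0477×23.4) = 0.01679 K/W
R_perlite board = ln(615/540)/(2π×0.0545×23.4) = 0.01623 K/W
R_outer film = 1/(h_o·2πr_oL) = 1/(23×2π×0.615×23.4) = 4.808×10^-4 K/W
R_total = 0.03352 K/W
Q = ΔT/R_total = 169/0.03352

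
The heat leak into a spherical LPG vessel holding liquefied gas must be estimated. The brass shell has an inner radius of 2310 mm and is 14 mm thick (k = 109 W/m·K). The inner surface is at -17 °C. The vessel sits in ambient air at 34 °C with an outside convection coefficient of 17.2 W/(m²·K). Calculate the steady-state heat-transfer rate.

Q ≈ 59400 W

Radial (spherical) resistances in series:
R_brass shell = (1/2.31 − 1/2.324)/(4π×109) = 1.904×10^-6 K/W
R_outer film = 1/(h·4πr_o²) = 1/(17.2×4π×2.324²) = 8.566×10^-4 K/W
R_total = 8.585×10^-4 K/W
Q = ΔT/R_total = 51/8.585×10^-4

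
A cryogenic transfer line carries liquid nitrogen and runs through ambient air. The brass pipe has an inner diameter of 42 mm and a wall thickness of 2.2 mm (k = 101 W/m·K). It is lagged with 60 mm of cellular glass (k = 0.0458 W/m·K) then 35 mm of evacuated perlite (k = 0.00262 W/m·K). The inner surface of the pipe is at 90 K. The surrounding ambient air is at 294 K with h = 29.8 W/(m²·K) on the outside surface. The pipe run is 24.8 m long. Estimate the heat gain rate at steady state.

Q ≈ 196 W

Radial resistances (cylindrical: R_cond = ln(r_o/r_i)/(2πkL), R_conv = 1/(h·2πrL)):
R_brass pipe wall = ln(23.2/21)/(2π×101×24.8) = 6.33×10^-6 K/W
R_cellular glass = ln(83.2/23.2)/(2π×0.0458×24.8) = 0.1789 K/W
R_evacuated perlite = ln(118.2/83.2)/(2π×0.00262×24.8) = 0.8601 K/W
R_outer film = 1/(h_o·2πr_oL) = 1/(29.8×2π×0.1182×24.8) = 0.001822 K/W
R_total = 1.041 K/W
Q = ΔT/R_total = 204/1.041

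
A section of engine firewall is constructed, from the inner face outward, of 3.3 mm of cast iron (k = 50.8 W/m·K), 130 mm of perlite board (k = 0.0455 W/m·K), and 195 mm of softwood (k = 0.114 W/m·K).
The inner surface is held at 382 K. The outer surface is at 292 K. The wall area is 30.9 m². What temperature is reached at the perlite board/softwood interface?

Thermal resistances in series:
R_cast iron = L/(kA) = 0.0033/(50.8×30.9) = 2.102×10^-6 K/W
R_perlite board = L/(kA) = 0.13/(0.0455×30.9) = 0.09246 K/W
R_softwood = L/(kA) = 0.195/(0.114×30.9) = 0.05536 K/W
R_total = 0.1478 K/W;  Q = ΔT/R_total = 90/0.1478 = 608.8 W
T_interface = T_inner − Q·ΣR(inner→interface) = 382 − 609×0.09247

T ≈ 326 K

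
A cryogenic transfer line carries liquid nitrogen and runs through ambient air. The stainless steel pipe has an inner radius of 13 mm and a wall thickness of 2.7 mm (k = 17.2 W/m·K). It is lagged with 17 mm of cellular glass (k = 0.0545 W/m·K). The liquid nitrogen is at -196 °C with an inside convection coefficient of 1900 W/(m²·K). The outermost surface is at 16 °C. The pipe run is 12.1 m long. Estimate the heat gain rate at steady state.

Q ≈ 1190 W

Per-layer cylindrical resistances, series-summed:
R_inner film = 1/(h_i·2πr₁L) = 1/(1900×2π×0.013×12.1) = 5.325×10^-4 K/W
R_stainless steel pipe wall = ln(15.7/13)/(2π×17.2×12.1) = 1.443×10^-4 K/W
R_cellular glass = ln(32.7/15.7)/(2π×0.0545×12.1) = 0.1771 K/W
R_total = 0.1778 K/W
Q = ΔT/R_total = 212/0.1778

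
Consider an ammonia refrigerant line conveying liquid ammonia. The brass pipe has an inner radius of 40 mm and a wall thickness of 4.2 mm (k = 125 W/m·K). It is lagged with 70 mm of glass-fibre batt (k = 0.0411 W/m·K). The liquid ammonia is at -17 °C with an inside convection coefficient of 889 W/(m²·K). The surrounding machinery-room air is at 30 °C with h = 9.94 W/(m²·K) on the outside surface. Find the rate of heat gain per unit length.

q′ ≈ 12.3 W/m

Radial resistances (cylindrical: R_cond = ln(r_o/r_i)/(2πkL), R_conv = 1/(h·2πrL)):
R_inner film = 1/(h_i·2πr₁L) = 1/(889×2π×0.04×1) = 0.004476 K/W
R_brass pipe wall = ln(44.2/40)/(2π×125×1) = 1.271×10^-4 K/W
R_glass-fibre batt = ln(114.2/44.2)/(2π×0.0411×1) = 3.676 K/W
R_outer film = 1/(h_o·2πr_oL) = 1/(9.94×2π×0.1142×1) = 0.1402 K/W
R_total = 3.821 K/W
Q = ΔT/R_total = 47/3.821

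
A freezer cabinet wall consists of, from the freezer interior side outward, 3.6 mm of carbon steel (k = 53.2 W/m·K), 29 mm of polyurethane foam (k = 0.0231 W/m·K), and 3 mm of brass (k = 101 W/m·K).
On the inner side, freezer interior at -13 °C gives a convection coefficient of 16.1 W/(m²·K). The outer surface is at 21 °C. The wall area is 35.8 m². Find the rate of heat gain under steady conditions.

Q ≈ 924 W

Thermal resistances in series:
R_inner film = 1/(h_i·A) = 1/(16.1×35.8) = 0.001735 K/W
R_carbon steel = L/(kA) = 0.0036/(53.2×35.8) = 1.89×10^-6 K/W
R_polyurethane foam = L/(kA) = 0.029/(0.0231×35.8) = 0.03507 K/W
R_brass = L/(kA) = 0.003/(101×35.8) = 8.297×10^-7 K/W
R_total = 0.03681 K/W
Q = ΔT / R_total = 34 / 0.03681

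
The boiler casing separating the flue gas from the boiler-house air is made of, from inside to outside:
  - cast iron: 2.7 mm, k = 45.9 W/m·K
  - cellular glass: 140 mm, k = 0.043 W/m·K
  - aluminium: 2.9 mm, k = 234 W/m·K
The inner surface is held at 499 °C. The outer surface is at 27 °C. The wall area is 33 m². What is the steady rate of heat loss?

Treating each layer as a thermal resistance in series:
R_cast iron = L/(kA) = 0.0027/(45.9×33) = 1.783×10^-6 K/W
R_cellular glass = L/(kA) = 0.14/(0.043×33) = 0.09866 K/W
R_aluminium = L/(kA) = 0.0029/(234×33) = 3.756×10^-7 K/W
R_total = 0.09866 K/W
Q = ΔT / R_total = 472 / 0.09866

Q ≈ 4780 W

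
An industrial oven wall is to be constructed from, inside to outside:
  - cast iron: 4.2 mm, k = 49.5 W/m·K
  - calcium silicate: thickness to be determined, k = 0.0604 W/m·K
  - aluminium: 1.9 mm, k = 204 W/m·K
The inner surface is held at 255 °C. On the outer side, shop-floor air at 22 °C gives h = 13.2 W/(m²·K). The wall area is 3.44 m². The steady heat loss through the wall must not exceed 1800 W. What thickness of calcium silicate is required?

L ≈ 22.3 mm

Thermal resistances in series:
R_cast iron = L/(kA) = 0.0042/(49.5×3.44) = 2.467×10^-5 K/W
R_aluminium = L/(kA) = 0.0019/(204×3.44) = 2.707×10^-6 K/W
R_outer film = 1/(h_o·A) = 1/(13.2×3.44) = 0.02202 K/W
Sum of the known resistances R_other = 0.02205 K/W
Required total resistance R_tot = ΔT/Q_allow = 233/1800 = 0.1294 K/W
R_calcium silicate = R_tot − R_other = 0.1074 K/W
L = R·k·A = 0.1074×0.0604×3.44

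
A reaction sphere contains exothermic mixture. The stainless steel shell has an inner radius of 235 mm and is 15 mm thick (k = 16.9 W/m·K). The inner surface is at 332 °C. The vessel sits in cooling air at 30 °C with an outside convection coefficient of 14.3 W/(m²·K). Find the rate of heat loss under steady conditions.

Each spherical layer contributes R = (1/r_i − 1/r_o)/(4πk):
R_stainless steel shell = (1/0.235 − 1/0.25)/(4π×16.9) = 0.001202 K/W
R_outer film = 1/(h·4πr_o²) = 1/(14.3×4π×0.25²) = 0.08904 K/W
R_total = 0.09024 K/W
Q = ΔT/R_total = 302/0.09024

Q ≈ 3350 W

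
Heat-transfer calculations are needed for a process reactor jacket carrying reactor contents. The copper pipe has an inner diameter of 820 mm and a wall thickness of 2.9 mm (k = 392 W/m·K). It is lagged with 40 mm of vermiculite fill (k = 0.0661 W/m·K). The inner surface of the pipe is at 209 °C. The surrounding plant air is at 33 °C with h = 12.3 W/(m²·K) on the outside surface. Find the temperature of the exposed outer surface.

T ≈ 53 °C

Treating each annulus and film as a series resistance:
R_copper pipe wall = ln(412.9/410)/(2π×392×1) = 2.862×10^-6 K/W
R_vermiculite fill = ln(452.9/412.9)/(2π×0.0661×1) = 0.2226 K/W
R_outer film = 1/(h_o·2πr_oL) = 1/(12.3×2π×0.4529×1) = 0.02857 K/W
R_total = 0.2512 K/W
Q = ΔT/R_total = 176/0.2512
Q = 701 W/m
T_interface = T_inner − Q·ΣR(inner→interface) = 209 − 701×0.2226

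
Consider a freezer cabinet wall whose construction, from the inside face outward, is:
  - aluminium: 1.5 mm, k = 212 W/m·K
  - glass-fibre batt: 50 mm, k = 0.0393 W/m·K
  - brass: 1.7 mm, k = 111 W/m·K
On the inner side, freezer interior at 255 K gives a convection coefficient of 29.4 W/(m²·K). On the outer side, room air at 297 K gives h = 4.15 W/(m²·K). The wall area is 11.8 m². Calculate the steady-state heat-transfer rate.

Thermal resistances in series:
R_inner film = 1/(h_i·A) = 1/(29.4×11.8) = 0.002883 K/W
R_aluminium = L/(kA) = 0.0015/(212×11.8) = 5.996×10^-7 K/W
R_glass-fibre batt = L/(kA) = 0.05/(0.0393×11.8) = 0.1078 K/W
R_brass = L/(kA) = 0.0017/(111×11.8) = 1.298×10^-6 K/W
R_outer film = 1/(h_o·A) = 1/(4.15×11.8) = 0.02042 K/W
R_total = 0.1311 K/W
Q = ΔT / R_total = 42 / 0.1311

Q ≈ 320 W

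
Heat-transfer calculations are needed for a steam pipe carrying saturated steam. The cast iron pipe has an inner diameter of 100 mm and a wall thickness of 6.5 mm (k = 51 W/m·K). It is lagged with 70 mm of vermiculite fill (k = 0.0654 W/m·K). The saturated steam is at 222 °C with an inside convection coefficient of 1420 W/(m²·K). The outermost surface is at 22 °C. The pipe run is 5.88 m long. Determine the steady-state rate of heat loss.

Q ≈ 599 W

Treating each annulus and film as a series resistance:
R_inner film = 1/(h_i·2πr₁L) = 1/(1420×2π×0.05×5.88) = 3.812×10^-4 K/W
R_cast iron pipe wall = ln(56.5/50)/(2π×51×5.88) = 6.486×10^-5 K/W
R_vermiculite fill = ln(126.5/56.5)/(2π×0.0654×5.88) = 0.3336 K/W
R_total = 0.334 K/W
Q = ΔT/R_total = 200/0.334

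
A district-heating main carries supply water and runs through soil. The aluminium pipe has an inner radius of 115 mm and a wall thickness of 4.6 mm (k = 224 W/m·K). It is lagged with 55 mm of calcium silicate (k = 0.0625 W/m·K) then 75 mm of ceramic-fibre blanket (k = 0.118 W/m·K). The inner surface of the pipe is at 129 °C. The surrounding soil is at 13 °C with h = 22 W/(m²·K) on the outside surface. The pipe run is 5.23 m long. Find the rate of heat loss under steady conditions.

Q ≈ 411 W

Radial resistances (cylindrical: R_cond = ln(r_o/r_i)/(2πkL), R_conv = 1/(h·2πrL)):
R_aluminium pipe wall = ln(119.6/115)/(2π×224×5.23) = 5.328×10^-6 K/W
R_calcium silicate = ln(174.6/119.6)/(2π×0.0625×5.23) = 0.1842 K/W
R_ceramic-fibre blanket = ln(249.6/174.6)/(2π×0.118×5.23) = 0.09216 K/W
R_outer film = 1/(h_o·2πr_oL) = 1/(22×2π×0.2496×5.23) = 0.005542 K/W
R_total = 0.2819 K/W
Q = ΔT/R_total = 116/0.2819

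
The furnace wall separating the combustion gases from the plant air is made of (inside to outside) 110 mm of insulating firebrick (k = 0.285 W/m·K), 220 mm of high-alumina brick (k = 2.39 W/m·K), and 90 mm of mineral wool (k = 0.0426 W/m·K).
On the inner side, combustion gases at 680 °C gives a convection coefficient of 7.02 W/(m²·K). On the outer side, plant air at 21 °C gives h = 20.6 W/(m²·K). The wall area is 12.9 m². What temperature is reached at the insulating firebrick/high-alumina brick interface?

T ≈ 555 °C

Model the wall as resistances in series:
R_inner film = 1/(h_i·A) = 1/(7.02×12.9) = 0.01104 K/W
R_insulating firebrick = L/(kA) = 0.11/(0.285×12.9) = 0.02992 K/W
R_high-alumina brick = L/(kA) = 0.22/(2.39×12.9) = 0.007136 K/W
R_mineral wool = L/(kA) = 0.09/(0.0426×12.9) = 0.1638 K/W
R_outer film = 1/(h_o·A) = 1/(20.6×12.9) = 0.003763 K/W
R_total = 0.2156 K/W;  Q = ΔT/R_total = 659/0.2156 = 3056 W
T_interface = T_inner − Q·ΣR(inner→interface) = 680 − 3060×0.04096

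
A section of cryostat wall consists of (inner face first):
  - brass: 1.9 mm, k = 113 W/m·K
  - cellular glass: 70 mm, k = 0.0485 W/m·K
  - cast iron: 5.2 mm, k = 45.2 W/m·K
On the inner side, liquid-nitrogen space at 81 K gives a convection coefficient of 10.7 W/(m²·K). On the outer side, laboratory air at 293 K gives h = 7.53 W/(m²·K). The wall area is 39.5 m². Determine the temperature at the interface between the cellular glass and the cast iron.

T ≈ 276 K

Using the resistance-network approach (series):
R_inner film = 1/(h_i·A) = 1/(10.7×39.5) = 0.002366 K/W
R_brass = L/(kA) = 0.0019/(113×39.5) = 4.257×10^-7 K/W
R_cellular glass = L/(kA) = 0.07/(0.0485×39.5) = 0.03654 K/W
R_cast iron = L/(kA) = 0.0052/(45.2×39.5) = 2.913×10^-6 K/W
R_outer film = 1/(h_o·A) = 1/(7.53×39.5) = 0.003362 K/W
R_total = 0.04227 K/W;  Q = ΔT/R_total = 212/0.04227 = 5015 W
T_interface = T_inner + Q·ΣR(inner→interface) = 81 + 5020×0.03891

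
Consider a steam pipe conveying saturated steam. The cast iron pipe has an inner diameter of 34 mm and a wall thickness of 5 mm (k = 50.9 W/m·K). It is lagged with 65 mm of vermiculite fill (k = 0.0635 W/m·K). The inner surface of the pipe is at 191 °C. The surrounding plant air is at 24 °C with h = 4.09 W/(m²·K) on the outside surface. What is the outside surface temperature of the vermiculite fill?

Per-layer cylindrical resistances, series-summed:
R_cast iron pipe wall = ln(22/17)/(2π×50.9×1) = 8.062×10^-4 K/W
R_vermiculite fill = ln(87/22)/(2π×0.0635×1) = 3.446 K/W
R_outer film = 1/(h_o·2πr_oL) = 1/(4.09×2π×0.087×1) = 0.4473 K/W
R_total = 3.894 K/W
Q = ΔT/R_total = 167/3.894
Q = 42.9 W/m
T_interface = T_inner − Q·ΣR(inner→interface) = 191 − 42.9×3.447

T ≈ 43.2 °C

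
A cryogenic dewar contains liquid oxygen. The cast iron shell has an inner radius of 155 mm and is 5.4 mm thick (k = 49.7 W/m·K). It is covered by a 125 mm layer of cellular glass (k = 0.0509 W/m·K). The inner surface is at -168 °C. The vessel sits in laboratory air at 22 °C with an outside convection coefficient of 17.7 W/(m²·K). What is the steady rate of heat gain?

Spherical conduction: R = (1/r_in − 1/r_out)/(4πk) per layer; series-sum.
R_cast iron shell = (1/0.155 − 1/0.1604)/(4π×49.7) = 3.478×10^-4 K/W
R_cellular glass = (1/0.1604 − 1/0.2854)/(4π×0.0509) = 4.269 K/W
R_outer film = 1/(h·4πr_o²) = 1/(17.7×4π×0.2854²) = 0.0552 K/W
R_total = 4.325 K/W
Q = ΔT/R_total = 190/4.325

Q ≈ 43.9 W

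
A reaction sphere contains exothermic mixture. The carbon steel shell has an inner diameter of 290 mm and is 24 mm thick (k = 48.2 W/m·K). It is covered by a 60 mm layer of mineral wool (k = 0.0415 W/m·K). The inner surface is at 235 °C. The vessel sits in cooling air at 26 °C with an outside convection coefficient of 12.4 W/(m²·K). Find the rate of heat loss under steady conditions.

Spherical conduction: R = (1/r_in − 1/r_out)/(4πk) per layer; series-sum.
R_carbon steel shell = (1/0.145 − 1/0.169)/(4π×48.2) = 0.001617 K/W
R_mineral wool = (1/0.169 − 1/0.229)/(4π×0.0415) = 2.973 K/W
R_outer film = 1/(h·4πr_o²) = 1/(12.4×4π×0.229²) = 0.1224 K/W
R_total = 3.097 K/W
Q = ΔT/R_total = 209/3.097

Q ≈ 67.5 W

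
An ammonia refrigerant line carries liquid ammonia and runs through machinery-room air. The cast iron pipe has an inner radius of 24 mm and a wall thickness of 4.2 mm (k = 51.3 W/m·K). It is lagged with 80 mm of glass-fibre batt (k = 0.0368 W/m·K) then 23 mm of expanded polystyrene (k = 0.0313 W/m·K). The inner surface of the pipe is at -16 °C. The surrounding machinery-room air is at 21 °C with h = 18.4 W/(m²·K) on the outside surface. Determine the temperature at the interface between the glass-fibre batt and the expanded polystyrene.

T ≈ 15.4 °C

Treating each annulus and film as a series resistance:
R_cast iron pipe wall = ln(28.2/24)/(2π×51.3×1) = 5.003×10^-4 K/W
R_glass-fibre batt = ln(108.2/28.2)/(2π×0.0368×1) = 5.815 K/W
R_expanded polystyrene = ln(131.2/108.2)/(2π×0.0313×1) = 0.9801 K/W
R_outer film = 1/(h_o·2πr_oL) = 1/(18.4×2π×0.1312×1) = 0.06593 K/W
R_total = 6.862 K/W
Q = ΔT/R_total = 37/6.862
Q = 5.39 W/m
T_interface = T_inner + Q·ΣR(inner→interface) = -16 + 5.39×5.816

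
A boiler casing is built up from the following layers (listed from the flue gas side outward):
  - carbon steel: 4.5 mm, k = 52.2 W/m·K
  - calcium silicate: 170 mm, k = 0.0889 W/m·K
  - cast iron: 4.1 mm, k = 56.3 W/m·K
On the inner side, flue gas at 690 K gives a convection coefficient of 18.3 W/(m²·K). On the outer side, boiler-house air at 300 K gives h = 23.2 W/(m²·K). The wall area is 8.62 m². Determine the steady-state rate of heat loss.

Q ≈ 1670 W

Treating each layer as a thermal resistance in series:
R_inner film = 1/(h_i·A) = 1/(18.3×8.62) = 0.006339 K/W
R_carbon steel = L/(kA) = 0.0045/(52.2×8.62) = 1×10^-5 K/W
R_calcium silicate = L/(kA) = 0.17/(0.0889×8.62) = 0.2218 K/W
R_cast iron = L/(kA) = 0.0041/(56.3×8.62) = 8.448×10^-6 K/W
R_outer film = 1/(h_o·A) = 1/(23.2×8.62) = 0.005 K/W
R_total = 0.2332 K/W
Q = ΔT / R_total = 390 / 0.2332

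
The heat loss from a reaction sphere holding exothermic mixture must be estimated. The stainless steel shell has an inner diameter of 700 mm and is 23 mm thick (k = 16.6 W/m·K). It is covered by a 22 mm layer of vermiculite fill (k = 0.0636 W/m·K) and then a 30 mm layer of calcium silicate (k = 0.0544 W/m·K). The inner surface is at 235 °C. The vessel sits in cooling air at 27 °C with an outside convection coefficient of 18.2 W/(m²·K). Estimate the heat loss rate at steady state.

Q ≈ 439 W

For a spherical shell R = (1/r₁ − 1/r₂)/(4πk); film R = 1/(h·4πr²). In series:
R_stainless steel shell = (1/0.35 − 1/0.373)/(4π×16.6) = 8.446×10^-4 K/W
R_vermiculite fill = (1/0.373 − 1/0.395)/(4π×0.0636) = 0.1868 K/W
R_calcium silicate = (1/0.395 − 1/0.425)/(4π×0.0544) = 0.2614 K/W
R_outer film = 1/(h·4πr_o²) = 1/(18.2×4π×0.425²) = 0.02421 K/W
R_total = 0.4733 K/W
Q = ΔT/R_total = 208/0.4733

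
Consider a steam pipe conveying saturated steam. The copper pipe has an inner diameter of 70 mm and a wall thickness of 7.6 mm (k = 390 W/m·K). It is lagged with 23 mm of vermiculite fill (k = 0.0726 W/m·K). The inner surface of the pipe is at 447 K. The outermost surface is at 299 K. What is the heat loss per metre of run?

q′ ≈ 156 W/m

Cylindrical conduction, so R = ln(r₂/r₁)/(2πkL) per layer, in series:
R_copper pipe wall = ln(42.6/35)/(2π×390×1) = 8.019×10^-5 K/W
R_vermiculite fill = ln(65.6/42.6)/(2π×0.0726×1) = 0.9464 K/W
R_total = 0.9465 K/W
Q = ΔT/R_total = 148/0.9465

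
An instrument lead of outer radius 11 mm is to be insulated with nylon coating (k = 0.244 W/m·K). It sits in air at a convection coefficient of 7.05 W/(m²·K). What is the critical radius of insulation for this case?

r_cr ≈ 34.6 mm

For a cylinder r_cr = k/h = 0.244/7.05
r_cr = 34.6 mm; since the bare radius (11 mm) is below r_cr, adding a thin layer of insulation will *increase* heat loss.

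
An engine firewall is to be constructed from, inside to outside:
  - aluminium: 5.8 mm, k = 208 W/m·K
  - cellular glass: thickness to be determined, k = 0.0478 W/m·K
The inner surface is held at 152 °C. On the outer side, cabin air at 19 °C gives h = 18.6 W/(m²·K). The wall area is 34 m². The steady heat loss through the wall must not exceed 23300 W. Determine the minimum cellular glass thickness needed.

L ≈ 6.71 mm

Series thermal resistances:
R_aluminium = L/(kA) = 0.0058/(208×34) = 8.201×10^-7 K/W
R_outer film = 1/(h_o·A) = 1/(18.6×34) = 0.001581 K/W
Sum of the known resistances R_other = 0.001582 K/W
Required total resistance R_tot = ΔT/Q_allow = 133/23300 = 0.005708 K/W
R_cellular glass = R_tot − R_other = 0.004126 K/W
L = R·k·A = 0.004126×0.0478×34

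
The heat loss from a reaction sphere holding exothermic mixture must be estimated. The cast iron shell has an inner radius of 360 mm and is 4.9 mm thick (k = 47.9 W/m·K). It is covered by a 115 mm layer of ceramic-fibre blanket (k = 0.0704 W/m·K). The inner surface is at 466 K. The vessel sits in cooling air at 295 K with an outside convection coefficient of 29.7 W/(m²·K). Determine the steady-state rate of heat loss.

Q ≈ 227 W

Each spherical layer contributes R = (1/r_i − 1/r_o)/(4πk):
R_cast iron shell = (1/0.36 − 1/0.3649)/(4π×47.9) = 6.197×10^-5 K/W
R_ceramic-fibre blanket = (1/0.3649 − 1/0.4799)/(4π×0.0704) = 0.7423 K/W
R_outer film = 1/(h·4πr_o²) = 1/(29.7×4π×0.4799²) = 0.01163 K/W
R_total = 0.754 K/W
Q = ΔT/R_total = 171/0.754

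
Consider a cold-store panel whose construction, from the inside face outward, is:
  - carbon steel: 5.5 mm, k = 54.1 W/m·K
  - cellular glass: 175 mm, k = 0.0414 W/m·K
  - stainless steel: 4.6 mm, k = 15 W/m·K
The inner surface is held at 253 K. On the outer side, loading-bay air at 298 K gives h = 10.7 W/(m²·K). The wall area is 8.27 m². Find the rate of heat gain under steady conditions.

Thermal resistances in series:
R_carbon steel = L/(kA) = 0.0055/(54.1×8.27) = 1.229×10^-5 K/W
R_cellular glass = L/(kA) = 0.175/(0.0414×8.27) = 0.5111 K/W
R_stainless steel = L/(kA) = 0.0046/(15×8.27) = 3.708×10^-5 K/W
R_outer film = 1/(h_o·A) = 1/(10.7×8.27) = 0.0113 K/W
R_total = 0.5225 K/W
Q = ΔT / R_total = 45 / 0.5225

Q ≈ 86.1 W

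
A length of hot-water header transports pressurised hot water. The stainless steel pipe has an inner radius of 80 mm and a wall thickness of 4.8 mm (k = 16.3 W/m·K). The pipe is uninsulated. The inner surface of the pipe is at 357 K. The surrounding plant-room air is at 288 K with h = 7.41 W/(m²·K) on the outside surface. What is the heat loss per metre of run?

Radial resistances (cylindrical: R_cond = ln(r_o/r_i)/(2πkL), R_conv = 1/(h·2πrL)):
R_stainless steel pipe wall = ln(84.8/80)/(2π×16.3×1) = 5.689×10^-4 K/W
R_outer film = 1/(h_o·2πr_oL) = 1/(7.41×2π×0.0848×1) = 0.2533 K/W
R_total = 0.2539 K/W
Q = ΔT/R_total = 69/0.2539

q′ ≈ 272 W/m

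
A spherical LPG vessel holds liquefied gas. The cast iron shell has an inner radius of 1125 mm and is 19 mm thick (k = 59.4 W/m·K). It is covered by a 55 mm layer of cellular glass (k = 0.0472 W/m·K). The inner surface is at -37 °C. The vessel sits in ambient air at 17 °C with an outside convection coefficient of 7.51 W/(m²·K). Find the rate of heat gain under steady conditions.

Each spherical layer contributes R = (1/r_i − 1/r_o)/(4πk):
R_cast iron shell = (1/1.125 − 1/1.144)/(4π×59.4) = 1.978×10^-5 K/W
R_cellular glass = (1/1.144 − 1/1.199)/(4π×0.0472) = 0.0676 K/W
R_outer film = 1/(h·4πr_o²) = 1/(7.51×4π×1.199²) = 0.007371 K/W
R_total = 0.07499 K/W
Q = ΔT/R_total = 54/0.07499

Q ≈ 720 W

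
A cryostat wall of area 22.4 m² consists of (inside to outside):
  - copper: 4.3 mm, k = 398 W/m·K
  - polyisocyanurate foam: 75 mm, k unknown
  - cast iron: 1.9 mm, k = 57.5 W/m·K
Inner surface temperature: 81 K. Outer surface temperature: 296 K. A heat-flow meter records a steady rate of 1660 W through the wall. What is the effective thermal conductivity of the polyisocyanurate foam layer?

Treating each layer as a thermal resistance in series:
R_copper = L/(kA) = 0.0043/(398×22.4) = 4.823×10^-7 K/W
R_cast iron = L/(kA) = 0.0019/(57.5×22.4) = 1.475×10^-6 K/W
Sum of known resistances R_other = 1.957×10^-6 K/W
Total R = ΔT/Q = 215/1660 = 0.1295 K/W
R_polyisocyanurate foam = R_total − R_other = 0.1295 K/W
k = L/(R·A) = 0.075/(0.1295×22.4)

k ≈ 0.0259 W/(m·K)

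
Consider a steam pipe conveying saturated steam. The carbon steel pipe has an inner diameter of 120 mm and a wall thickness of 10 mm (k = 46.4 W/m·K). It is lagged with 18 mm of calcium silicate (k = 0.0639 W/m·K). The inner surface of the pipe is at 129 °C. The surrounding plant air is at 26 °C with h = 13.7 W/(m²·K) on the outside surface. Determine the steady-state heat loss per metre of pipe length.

Per-layer cylindrical resistances, series-summed:
R_carbon steel pipe wall = ln(70/60)/(2π×46.4×1) = 5.287×10^-4 K/W
R_calcium silicate = ln(88/70)/(2π×0.0639×1) = 0.57 K/W
R_outer film = 1/(h_o·2πr_oL) = 1/(13.7×2π×0.088×1) = 0.132 K/W
R_total = 0.7025 K/W
Q = ΔT/R_total = 103/0.7025

q′ ≈ 147 W/m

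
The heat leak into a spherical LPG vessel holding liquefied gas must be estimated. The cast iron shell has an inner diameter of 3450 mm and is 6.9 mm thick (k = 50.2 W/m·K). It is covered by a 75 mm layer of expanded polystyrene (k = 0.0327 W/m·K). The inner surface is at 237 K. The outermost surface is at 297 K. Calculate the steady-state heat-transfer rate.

Spherical conduction: R = (1/r_in − 1/r_out)/(4πk) per layer; series-sum.
R_cast iron shell = (1/1.725 − 1/1.7319)/(4π×50.2) = 3.661×10^-6 K/W
R_expanded polystyrene = (1/1.7319 − 1/1.8069)/(4π×0.0327) = 0.05832 K/W
R_total = 0.05833 K/W
Q = ΔT/R_total = 60/0.05833

Q ≈ 1030 W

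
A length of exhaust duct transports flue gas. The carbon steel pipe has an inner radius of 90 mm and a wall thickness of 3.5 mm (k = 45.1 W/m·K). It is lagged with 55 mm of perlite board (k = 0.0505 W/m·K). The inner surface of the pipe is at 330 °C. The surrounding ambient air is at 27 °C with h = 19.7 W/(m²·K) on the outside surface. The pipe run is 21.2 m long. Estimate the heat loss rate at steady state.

Q ≈ 4250 W

Per-layer cylindrical resistances, series-summed:
R_carbon steel pipe wall = ln(93.5/90)/(2π×45.1×21.2) = 6.351×10^-6 K/W
R_perlite board = ln(148.5/93.5)/(2π×0.0505×21.2) = 0.06877 K/W
R_outer film = 1/(h_o·2πr_oL) = 1/(19.7×2π×0.1485×21.2) = 0.002566 K/W
R_total = 0.07135 K/W
Q = ΔT/R_total = 303/0.07135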